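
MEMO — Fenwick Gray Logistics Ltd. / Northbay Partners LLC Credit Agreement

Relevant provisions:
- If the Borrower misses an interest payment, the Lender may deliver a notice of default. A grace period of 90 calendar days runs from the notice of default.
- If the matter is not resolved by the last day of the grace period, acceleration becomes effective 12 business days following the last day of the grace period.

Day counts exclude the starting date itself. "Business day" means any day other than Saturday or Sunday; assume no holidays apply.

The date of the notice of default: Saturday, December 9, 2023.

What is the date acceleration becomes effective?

March 26, 2024

The last day of the grace period: December 9, 2023 + 90 days = March 8, 2024.
From Friday, March 8, 2024, 12 business days (Mar 11, Mar 12, Mar 13, Mar 14, …, Mar 22, Mar 25, Mar 26, skipping weekends) brings us to Tuesday, March 26, 2024, which is the date acceleration becomes effective.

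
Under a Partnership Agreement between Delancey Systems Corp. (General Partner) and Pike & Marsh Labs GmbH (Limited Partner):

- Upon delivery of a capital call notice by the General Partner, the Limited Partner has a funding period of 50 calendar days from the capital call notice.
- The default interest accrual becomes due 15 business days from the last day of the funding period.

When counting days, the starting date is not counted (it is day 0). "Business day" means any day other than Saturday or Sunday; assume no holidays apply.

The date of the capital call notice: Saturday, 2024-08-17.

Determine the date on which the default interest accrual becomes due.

2024-10-25

Adding 50 calendar days to 2024-08-17 gives 2024-10-06, which is the last day of the funding period.
The date on which the default interest accrual becomes due: counting 15 business days from Sunday, 2024-10-06 (Oct 7, Oct 8, Oct 9, Oct 10, …, Oct 23, Oct 24, Oct 25, skipping weekends) reaches Friday, 2024-10-25.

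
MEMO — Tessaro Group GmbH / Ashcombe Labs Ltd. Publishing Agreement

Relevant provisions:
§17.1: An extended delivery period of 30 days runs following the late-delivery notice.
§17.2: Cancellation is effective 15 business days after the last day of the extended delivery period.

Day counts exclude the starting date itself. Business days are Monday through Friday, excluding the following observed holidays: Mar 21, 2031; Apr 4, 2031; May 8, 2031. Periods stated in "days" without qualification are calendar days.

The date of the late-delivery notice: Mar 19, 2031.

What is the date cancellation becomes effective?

Adding 30 calendar days to Mar 19, 2031 gives Apr 18, 2031, which is the last day of the extended delivery period.
From Friday, Apr 18, 2031, 15 business days (Apr 21, Apr 22, Apr 23, Apr 24, …, May 7, May 9, May 12, skipping weekends and the listed holiday on May 8) brings us to Monday, May 12, 2031, which is the date cancellation becomes effective.

May 12, 2031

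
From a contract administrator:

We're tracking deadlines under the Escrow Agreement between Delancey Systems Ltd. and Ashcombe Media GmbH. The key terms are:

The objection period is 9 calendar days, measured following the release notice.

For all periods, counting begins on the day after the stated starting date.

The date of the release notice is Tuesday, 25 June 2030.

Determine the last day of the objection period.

4 July 2030

The last day of the objection period: 25 June 2030 + 9 days = 4 July 2030.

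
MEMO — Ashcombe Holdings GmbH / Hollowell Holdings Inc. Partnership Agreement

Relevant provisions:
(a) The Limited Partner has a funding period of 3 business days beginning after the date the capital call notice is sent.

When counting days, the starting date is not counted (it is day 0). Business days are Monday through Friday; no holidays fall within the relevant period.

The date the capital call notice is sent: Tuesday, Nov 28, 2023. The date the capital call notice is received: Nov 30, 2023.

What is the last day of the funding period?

Dec 1, 2023

The last day of the funding period: 3 business days after Tuesday, Nov 28, 2023, skipping weekends — Nov 29, Nov 30, Dec 1 — lands on Friday, Dec 1, 2023.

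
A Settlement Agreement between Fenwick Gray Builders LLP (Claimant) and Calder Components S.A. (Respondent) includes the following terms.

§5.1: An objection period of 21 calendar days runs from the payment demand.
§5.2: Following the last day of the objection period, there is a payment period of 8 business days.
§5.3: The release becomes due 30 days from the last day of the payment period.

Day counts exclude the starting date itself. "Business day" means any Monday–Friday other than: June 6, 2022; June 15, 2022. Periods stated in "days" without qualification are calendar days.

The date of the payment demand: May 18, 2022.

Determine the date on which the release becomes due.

The last day of the objection period: May 18, 2022 + 21 days = June 8, 2022.
From Wednesday, June 8, 2022, 8 business days (Jun 9, Jun 10, Jun 13, Jun 14, Jun 16, Jun 17, Jun 20, Jun 21, skipping weekends and the listed holiday on Jun 15) brings us to Tuesday, June 21, 2022, which is the last day of the payment period.
The date on which the release becomes due: June 21, 2022 + 30 days = July 21, 2022.

July 21, 2022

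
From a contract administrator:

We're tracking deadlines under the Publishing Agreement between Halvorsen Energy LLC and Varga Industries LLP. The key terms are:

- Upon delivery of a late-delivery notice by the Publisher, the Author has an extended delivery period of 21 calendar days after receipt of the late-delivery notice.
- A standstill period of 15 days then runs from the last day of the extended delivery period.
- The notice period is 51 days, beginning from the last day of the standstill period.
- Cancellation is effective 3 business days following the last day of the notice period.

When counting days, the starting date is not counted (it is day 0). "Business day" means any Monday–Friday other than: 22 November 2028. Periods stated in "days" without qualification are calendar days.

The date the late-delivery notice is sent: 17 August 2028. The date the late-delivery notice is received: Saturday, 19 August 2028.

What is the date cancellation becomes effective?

17 November 2028

Adding 21 calendar days to 19 August 2028 gives 9 September 2028, which is the last day of the extended delivery period.
Adding 15 calendar days to 9 September 2028 gives 24 September 2028, which is the last day of the standstill period.
The last day of the notice period: 51 calendar days after 24 September 2028 is 14 November 2028.
The date cancellation becomes effective: 3 business days after Tuesday, 14 November 2028, skipping weekends — Nov 15, Nov 16, Nov 17 — lands on Friday, 17 November 2028.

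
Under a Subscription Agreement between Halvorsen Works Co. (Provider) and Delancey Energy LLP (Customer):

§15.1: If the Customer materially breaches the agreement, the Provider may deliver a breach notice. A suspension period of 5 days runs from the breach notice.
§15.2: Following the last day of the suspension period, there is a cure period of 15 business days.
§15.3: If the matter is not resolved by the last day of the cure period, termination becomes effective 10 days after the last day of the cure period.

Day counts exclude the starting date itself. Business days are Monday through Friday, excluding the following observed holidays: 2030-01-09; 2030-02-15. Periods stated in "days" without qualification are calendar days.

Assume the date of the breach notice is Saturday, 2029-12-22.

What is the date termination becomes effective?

2030-01-28

The last day of the suspension period: 2029-12-22 + 5 days = 2029-12-27.
The last day of the cure period: 15 business days after Thursday, 2029-12-27, skipping weekends and the listed holiday on Jan 9 — Dec 28, Dec 31, Jan 1, Jan 2, …, Jan 16, Jan 17, Jan 18 — lands on Friday, 2030-01-18.
The date termination becomes effective: 10 calendar days after 2030-01-18 is 2030-01-28.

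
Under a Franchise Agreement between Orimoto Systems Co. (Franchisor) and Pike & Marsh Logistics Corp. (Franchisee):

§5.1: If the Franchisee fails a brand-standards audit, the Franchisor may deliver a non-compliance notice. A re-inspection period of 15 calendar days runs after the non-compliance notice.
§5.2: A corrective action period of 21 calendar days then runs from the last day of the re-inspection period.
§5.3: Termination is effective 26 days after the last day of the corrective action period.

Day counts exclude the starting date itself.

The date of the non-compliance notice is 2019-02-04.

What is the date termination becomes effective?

Adding 15 calendar days to 2019-02-04 gives 2019-02-19, which is the last day of the re-inspection period.
Adding 21 calendar days to 2019-02-19 gives 2019-03-12, which is the last day of the corrective action period.
The date termination becomes effective: 2019-03-12 + 26 days = 2019-04-07.

2019-04-07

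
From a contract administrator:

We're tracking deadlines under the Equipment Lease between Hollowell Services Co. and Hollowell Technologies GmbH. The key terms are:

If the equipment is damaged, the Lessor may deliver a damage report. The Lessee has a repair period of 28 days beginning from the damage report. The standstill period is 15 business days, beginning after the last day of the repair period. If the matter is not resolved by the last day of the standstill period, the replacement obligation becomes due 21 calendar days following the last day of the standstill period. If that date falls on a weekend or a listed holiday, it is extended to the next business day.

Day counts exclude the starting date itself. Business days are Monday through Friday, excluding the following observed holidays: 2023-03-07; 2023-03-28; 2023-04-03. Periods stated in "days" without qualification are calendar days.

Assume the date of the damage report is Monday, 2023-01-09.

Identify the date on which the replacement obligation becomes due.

2023-03-20

Adding 28 calendar days to 2023-01-09 gives 2023-02-06, which is the last day of the repair period.
From Monday, 2023-02-06, 15 business days (Feb 7, Feb 8, Feb 9, Feb 10, …, Feb 23, Feb 24, Feb 27, skipping weekends) brings us to Monday, 2023-02-27, which is the last day of the standstill period.
The date on which the replacement obligation becomes due: 2023-02-27 + 21 days = 2023-03-20. 2023-03-20 is a Monday and is not a listed holiday, so no roll-forward applies.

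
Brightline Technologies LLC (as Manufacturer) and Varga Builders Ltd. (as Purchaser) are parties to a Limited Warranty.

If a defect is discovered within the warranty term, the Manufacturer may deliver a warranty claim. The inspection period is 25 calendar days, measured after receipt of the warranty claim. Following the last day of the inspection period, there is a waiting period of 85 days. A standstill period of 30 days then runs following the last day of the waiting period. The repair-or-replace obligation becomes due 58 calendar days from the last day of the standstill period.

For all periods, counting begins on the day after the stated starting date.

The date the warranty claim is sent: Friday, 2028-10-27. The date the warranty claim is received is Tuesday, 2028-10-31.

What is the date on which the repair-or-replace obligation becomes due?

The last day of the inspection period: 2028-10-31 + 25 days = 2028-11-25.
The last day of the waiting period: 2028-11-25 + 85 days = 2029-02-18.
Adding 30 calendar days to 2029-02-18 gives 2029-03-20, which is the last day of the standstill period.
The date on which the repair-or-replace obligation becomes due: 2029-03-20 + 58 days = 2029-05-17.

2029-05-17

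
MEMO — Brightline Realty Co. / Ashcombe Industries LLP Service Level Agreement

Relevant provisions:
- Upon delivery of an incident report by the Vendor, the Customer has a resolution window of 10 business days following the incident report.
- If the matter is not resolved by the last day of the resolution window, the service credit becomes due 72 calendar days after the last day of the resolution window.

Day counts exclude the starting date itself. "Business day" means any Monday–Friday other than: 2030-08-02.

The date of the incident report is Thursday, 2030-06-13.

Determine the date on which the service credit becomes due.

From Thursday, 2030-06-13, 10 business days (Jun 14, Jun 17, Jun 18, Jun 19, Jun 20, Jun 21, Jun 24, Jun 25, Jun 26, Jun 27, skipping weekends) brings us to Thursday, 2030-06-27, which is the last day of the resolution window.
The date on which the service credit becomes due: 2030-06-27 + 72 days = 2030-09-07.

2030-09-07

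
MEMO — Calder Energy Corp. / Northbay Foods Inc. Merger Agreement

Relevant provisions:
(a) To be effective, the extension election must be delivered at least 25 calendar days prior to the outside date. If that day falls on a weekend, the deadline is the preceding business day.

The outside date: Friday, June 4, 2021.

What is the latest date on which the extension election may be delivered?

May 10, 2021

June 4, 2021 minus 25 days is May 10, 2021. That is a Monday, so no adjustment is needed.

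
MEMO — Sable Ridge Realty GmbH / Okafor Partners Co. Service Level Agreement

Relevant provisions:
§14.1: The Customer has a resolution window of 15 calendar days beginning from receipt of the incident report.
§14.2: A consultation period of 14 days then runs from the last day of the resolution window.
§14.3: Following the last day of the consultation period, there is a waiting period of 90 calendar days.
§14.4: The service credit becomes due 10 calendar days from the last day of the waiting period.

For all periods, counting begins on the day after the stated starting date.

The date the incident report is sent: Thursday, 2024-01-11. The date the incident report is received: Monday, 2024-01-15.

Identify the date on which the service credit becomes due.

Adding 15 calendar days to 2024-01-15 gives 2024-01-30, which is the last day of the resolution window.
The last day of the consultation period: 2024-01-30 + 14 days = 2024-02-13.
Adding 90 calendar days to 2024-02-13 gives 2024-05-13, which is the last day of the waiting period.
The date on which the service credit becomes due: 2024-05-13 + 10 days = 2024-05-23.

2024-05-23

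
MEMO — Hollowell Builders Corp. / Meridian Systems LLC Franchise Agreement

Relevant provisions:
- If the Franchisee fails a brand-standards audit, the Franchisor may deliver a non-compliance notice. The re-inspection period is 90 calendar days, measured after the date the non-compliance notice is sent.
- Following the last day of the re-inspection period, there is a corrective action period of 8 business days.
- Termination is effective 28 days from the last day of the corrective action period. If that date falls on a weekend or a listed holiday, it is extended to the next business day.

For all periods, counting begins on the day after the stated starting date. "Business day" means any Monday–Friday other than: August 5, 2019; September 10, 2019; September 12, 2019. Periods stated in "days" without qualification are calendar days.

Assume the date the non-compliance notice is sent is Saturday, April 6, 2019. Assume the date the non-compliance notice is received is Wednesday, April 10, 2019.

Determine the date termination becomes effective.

August 14, 2019

Adding 90 calendar days to April 6, 2019 gives July 5, 2019, which is the last day of the re-inspection period.
The last day of the corrective action period: 8 business days after Friday, July 5, 2019, skipping weekends — Jul 8, Jul 9, Jul 10, Jul 11, Jul 12, Jul 15, Jul 16, Jul 17 — lands on Wednesday, July 17, 2019.
The date termination becomes effective: July 17, 2019 + 28 days = August 14, 2019. August 14, 2019 is a Wednesday and is not a listed holiday, so no roll-forward applies.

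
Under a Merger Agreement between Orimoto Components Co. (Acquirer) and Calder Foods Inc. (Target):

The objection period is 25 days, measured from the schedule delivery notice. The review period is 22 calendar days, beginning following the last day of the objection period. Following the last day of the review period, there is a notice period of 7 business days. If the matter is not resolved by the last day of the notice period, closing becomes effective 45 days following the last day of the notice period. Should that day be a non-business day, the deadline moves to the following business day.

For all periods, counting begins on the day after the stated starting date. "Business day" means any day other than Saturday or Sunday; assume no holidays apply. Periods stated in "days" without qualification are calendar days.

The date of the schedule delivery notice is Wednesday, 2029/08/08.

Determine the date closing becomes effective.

The last day of the objection period: 25 calendar days after 2029/08/08 is 2029/09/02.
Adding 22 calendar days to 2029/09/02 gives 2029/09/24, which is the last day of the review period.
From Monday, 2029/09/24, 7 business days (Sep 25, Sep 26, Sep 27, Sep 28, Oct 1, Oct 2, Oct 3, skipping weekends) brings us to Wednesday, 2029/10/03, which is the last day of the notice period.
Adding 45 calendar days to 2029/10/03 gives 2029/11/17, which is the date closing becomes effective. That falls on a Saturday, so it rolls to the next business day, Monday, 2029/11/19.

2029/11/19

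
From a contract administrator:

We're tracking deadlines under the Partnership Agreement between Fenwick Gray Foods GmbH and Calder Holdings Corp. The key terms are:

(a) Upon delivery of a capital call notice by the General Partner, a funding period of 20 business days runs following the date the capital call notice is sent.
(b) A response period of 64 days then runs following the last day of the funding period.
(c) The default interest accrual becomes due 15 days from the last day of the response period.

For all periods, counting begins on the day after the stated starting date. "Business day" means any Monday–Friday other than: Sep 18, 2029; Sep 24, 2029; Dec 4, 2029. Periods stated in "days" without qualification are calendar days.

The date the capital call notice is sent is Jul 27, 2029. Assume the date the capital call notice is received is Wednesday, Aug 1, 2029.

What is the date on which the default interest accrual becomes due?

From Friday, Jul 27, 2029, 20 business days (Jul 30, Jul 31, Aug 1, Aug 2, …, Aug 22, Aug 23, Aug 24, skipping weekends) brings us to Friday, Aug 24, 2029, which is the last day of the funding period.
The last day of the response period: Aug 24, 2029 + 64 days = Oct 27, 2029.
The date on which the default interest accrual becomes due: Oct 27, 2029 + 15 days = Nov 11, 2029.

Nov 11, 2029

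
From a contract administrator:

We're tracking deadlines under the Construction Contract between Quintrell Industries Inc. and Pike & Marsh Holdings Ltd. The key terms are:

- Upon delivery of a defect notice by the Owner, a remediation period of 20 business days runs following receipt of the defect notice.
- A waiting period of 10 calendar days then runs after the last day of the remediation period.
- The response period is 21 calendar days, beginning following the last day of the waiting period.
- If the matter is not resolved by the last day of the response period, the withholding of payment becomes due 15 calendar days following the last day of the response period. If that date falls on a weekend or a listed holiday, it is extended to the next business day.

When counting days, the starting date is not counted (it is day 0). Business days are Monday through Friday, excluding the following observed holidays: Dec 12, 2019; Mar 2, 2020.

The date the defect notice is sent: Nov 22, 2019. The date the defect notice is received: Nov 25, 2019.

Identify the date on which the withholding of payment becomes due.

Feb 10, 2020

From Monday, Nov 25, 2019, 20 business days (Nov 26, Nov 27, Nov 28, Nov 29, …, Dec 20, Dec 23, Dec 24, skipping weekends and the listed holiday on Dec 12) brings us to Tuesday, Dec 24, 2019, which is the last day of the remediation period.
The last day of the waiting period: 10 calendar days after Dec 24, 2019 is Jan 3, 2020.
The last day of the response period: 21 calendar days after Jan 3, 2020 is Jan 24, 2020.
The date on which the withholding of payment becomes due: Jan 24, 2020 + 15 days = Feb 8, 2020. That falls on a Saturday, so it rolls to the next business day, Monday, Feb 10, 2020.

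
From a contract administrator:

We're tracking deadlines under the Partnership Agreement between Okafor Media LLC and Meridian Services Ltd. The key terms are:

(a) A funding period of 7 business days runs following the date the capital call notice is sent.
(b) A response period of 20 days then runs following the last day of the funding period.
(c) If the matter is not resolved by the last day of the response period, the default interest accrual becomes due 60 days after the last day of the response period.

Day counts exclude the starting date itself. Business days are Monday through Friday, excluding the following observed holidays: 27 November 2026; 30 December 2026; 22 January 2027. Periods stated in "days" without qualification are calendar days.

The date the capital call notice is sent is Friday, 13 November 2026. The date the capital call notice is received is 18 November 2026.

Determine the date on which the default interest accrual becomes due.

12 February 2027

The last day of the funding period: counting 7 business days from Friday, 13 November 2026 (Nov 16, Nov 17, Nov 18, Nov 19, Nov 20, Nov 23, Nov 24, skipping weekends) reaches Tuesday, 24 November 2026.
Adding 20 calendar days to 24 November 2026 gives 14 December 2026, which is the last day of the response period.
Adding 60 calendar days to 14 December 2026 gives 12 February 2027, which is the date on which the default interest accrual becomes due.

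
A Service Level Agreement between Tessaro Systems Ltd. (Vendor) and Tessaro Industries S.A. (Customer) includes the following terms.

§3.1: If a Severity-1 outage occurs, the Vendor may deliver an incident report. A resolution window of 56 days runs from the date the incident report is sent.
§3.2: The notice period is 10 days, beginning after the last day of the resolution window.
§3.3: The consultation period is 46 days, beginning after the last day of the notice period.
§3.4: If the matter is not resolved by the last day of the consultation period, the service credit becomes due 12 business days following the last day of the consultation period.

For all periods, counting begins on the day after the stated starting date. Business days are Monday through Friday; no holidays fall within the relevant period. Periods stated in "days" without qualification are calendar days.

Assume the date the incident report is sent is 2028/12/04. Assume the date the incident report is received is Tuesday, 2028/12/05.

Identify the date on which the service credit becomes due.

The last day of the resolution window: 56 calendar days after 2028/12/04 is 2029/01/29.
Adding 10 calendar days to 2029/01/29 gives 2029/02/08, which is the last day of the notice period.
The last day of the consultation period: 46 calendar days after 2029/02/08 is 2029/03/26.
The date on which the service credit becomes due: counting 12 business days from Monday, 2029/03/26 (Mar 27, Mar 28, Mar 29, Mar 30, …, Apr 9, Apr 10, Apr 11, skipping weekends) reaches Wednesday, 2029/04/11.

2029/04/11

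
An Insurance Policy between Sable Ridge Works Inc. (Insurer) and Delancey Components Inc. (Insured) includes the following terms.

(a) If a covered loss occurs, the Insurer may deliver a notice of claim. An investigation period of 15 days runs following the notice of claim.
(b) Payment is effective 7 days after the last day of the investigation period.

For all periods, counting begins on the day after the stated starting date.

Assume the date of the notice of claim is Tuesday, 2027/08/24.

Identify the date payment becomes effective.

2027/09/15

The last day of the investigation period: 15 calendar days after 2027/08/24 is 2027/09/08.
The date payment becomes effective: 2027/09/08 + 7 days = 2027/09/15.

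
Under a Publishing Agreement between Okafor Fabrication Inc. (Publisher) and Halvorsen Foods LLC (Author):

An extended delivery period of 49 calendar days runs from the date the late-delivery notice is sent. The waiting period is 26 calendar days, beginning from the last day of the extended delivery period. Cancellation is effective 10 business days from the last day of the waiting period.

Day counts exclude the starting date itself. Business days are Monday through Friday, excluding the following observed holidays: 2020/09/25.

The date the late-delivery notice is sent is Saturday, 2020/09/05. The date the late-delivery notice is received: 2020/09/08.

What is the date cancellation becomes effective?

2020/12/03

The last day of the extended delivery period: 49 calendar days after 2020/09/05 is 2020/10/24.
The last day of the waiting period: 26 calendar days after 2020/10/24 is 2020/11/19.
From Thursday, 2020/11/19, 10 business days (Nov 20, Nov 23, Nov 24, Nov 25, Nov 26, Nov 27, Nov 30, Dec 1, Dec 2, Dec 3, skipping weekends) brings us to Thursday, 2020/12/03, which is the date cancellation becomes effective.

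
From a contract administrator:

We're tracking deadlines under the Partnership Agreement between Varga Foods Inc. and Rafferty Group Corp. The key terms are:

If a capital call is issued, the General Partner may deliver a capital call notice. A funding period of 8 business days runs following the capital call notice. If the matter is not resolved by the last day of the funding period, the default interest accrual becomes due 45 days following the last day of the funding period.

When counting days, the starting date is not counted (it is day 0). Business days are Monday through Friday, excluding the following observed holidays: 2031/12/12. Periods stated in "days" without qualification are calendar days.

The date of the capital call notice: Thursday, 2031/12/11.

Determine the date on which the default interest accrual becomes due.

2032/02/07

The last day of the funding period: counting 8 business days from Thursday, 2031/12/11 (Dec 15, Dec 16, Dec 17, Dec 18, Dec 19, Dec 22, Dec 23, Dec 24, skipping weekends and the listed holiday on Dec 12) reaches Wednesday, 2031/12/24.
The date on which the default interest accrual becomes due: 45 calendar days after 2031/12/24 is 2032/02/07.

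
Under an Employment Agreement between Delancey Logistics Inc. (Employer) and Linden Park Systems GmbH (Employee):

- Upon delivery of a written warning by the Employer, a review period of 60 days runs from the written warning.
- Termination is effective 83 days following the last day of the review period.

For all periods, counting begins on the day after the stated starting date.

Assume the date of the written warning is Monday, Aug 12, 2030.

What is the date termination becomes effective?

Jan 2, 2031

The last day of the review period: Aug 12, 2030 + 60 days = Oct 11, 2030.
Adding 83 calendar days to Oct 11, 2030 gives Jan 2, 2031, which is the date termination becomes effective.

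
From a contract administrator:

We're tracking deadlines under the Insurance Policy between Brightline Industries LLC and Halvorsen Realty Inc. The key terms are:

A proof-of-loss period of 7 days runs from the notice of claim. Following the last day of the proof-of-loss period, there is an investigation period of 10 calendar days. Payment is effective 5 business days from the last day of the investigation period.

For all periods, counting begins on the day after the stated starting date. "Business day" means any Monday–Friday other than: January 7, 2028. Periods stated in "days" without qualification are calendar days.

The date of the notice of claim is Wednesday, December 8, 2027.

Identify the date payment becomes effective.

The last day of the proof-of-loss period: 7 calendar days after December 8, 2027 is December 15, 2027.
Adding 10 calendar days to December 15, 2027 gives December 25, 2027, which is the last day of the investigation period.
The date payment becomes effective: counting 5 business days from Saturday, December 25, 2027 (Dec 27, Dec 28, Dec 29, Dec 30, Dec 31, skipping weekends) reaches Friday, December 31, 2027.

December 31, 2027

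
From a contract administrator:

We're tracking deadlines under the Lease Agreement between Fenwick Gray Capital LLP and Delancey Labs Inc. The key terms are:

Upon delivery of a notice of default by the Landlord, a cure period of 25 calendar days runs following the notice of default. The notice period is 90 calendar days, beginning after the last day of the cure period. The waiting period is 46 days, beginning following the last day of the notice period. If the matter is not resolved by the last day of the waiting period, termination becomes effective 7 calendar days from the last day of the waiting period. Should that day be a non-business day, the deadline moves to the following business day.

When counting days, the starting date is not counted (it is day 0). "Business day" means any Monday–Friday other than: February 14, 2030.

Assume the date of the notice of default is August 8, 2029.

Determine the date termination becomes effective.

January 23, 2030

Adding 25 calendar days to August 8, 2029 gives September 2, 2029, which is the last day of the cure period.
The last day of the notice period: 90 calendar days after September 2, 2029 is December 1, 2029.
The last day of the waiting period: 46 calendar days after December 1, 2029 is January 16, 2030.
The date termination becomes effective: 7 calendar days after January 16, 2030 is January 23, 2030. January 23, 2030 is a Wednesday and is not a listed holiday, so no roll-forward applies.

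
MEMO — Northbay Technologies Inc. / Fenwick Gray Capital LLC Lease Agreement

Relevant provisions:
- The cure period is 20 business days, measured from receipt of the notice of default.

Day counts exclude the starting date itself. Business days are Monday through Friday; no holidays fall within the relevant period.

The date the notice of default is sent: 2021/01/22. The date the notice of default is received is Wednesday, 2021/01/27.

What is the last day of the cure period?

The last day of the cure period: 20 business days after Wednesday, 2021/01/27, skipping weekends — Jan 28, Jan 29, Feb 1, Feb 2, …, Feb 22, Feb 23, Feb 24 — lands on Wednesday, 2021/02/24.

2021/02/24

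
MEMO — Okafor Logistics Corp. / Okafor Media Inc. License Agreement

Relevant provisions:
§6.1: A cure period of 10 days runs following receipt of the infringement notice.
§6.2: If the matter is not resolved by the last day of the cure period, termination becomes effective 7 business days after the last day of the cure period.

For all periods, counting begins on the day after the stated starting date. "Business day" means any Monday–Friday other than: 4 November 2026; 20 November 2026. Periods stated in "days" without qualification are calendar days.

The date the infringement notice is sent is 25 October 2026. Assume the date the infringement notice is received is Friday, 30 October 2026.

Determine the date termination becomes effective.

18 November 2026

The last day of the cure period: 30 October 2026 + 10 days = 9 November 2026.
The date termination becomes effective: 7 business days after Monday, 9 November 2026, skipping weekends — Nov 10, Nov 11, Nov 12, Nov 13, Nov 16, Nov 17, Nov 18 — lands on Wednesday, 18 November 2026.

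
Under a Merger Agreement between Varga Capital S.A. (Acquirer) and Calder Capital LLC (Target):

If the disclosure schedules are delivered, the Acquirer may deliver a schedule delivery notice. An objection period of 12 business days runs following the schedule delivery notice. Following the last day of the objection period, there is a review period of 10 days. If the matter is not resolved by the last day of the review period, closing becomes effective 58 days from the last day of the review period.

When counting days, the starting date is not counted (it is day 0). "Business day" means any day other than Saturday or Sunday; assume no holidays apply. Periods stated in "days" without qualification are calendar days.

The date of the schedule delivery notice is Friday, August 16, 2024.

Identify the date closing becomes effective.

The last day of the objection period: counting 12 business days from Friday, August 16, 2024 (Aug 19, Aug 20, Aug 21, Aug 22, …, Aug 30, Sep 2, Sep 3, skipping weekends) reaches Tuesday, September 3, 2024.
Adding 10 calendar days to September 3, 2024 gives September 13, 2024, which is the last day of the review period.
The date closing becomes effective: 58 calendar days after September 13, 2024 is November 10, 2024.

November 10, 2024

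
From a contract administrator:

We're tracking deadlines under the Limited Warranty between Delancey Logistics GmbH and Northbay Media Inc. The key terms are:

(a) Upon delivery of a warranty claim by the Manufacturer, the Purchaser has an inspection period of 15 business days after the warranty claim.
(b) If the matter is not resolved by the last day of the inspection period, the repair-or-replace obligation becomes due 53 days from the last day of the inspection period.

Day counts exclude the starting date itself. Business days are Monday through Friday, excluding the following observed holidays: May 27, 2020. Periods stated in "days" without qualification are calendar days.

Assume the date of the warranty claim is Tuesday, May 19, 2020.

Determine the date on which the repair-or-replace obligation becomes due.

The last day of the inspection period: 15 business days after Tuesday, May 19, 2020, skipping weekends and the listed holiday on May 27 — May 20, May 21, May 22, May 25, …, Jun 8, Jun 9, Jun 10 — lands on Wednesday, June 10, 2020.
The date on which the repair-or-replace obligation becomes due: June 10, 2020 + 53 days = August 2, 2020.

August 2, 2020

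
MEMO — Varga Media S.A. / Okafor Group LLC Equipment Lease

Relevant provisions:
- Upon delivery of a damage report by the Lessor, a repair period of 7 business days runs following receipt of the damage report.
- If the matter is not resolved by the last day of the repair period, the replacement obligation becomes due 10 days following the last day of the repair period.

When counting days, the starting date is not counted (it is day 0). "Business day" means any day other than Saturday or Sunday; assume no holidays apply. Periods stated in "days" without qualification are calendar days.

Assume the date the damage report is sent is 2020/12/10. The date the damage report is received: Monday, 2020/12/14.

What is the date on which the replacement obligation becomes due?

2021/01/02

The last day of the repair period: counting 7 business days from Monday, 2020/12/14 (Dec 15, Dec 16, Dec 17, Dec 18, Dec 21, Dec 22, Dec 23, skipping weekends) reaches Wednesday, 2020/12/23.
The date on which the replacement obligation becomes due: 10 calendar days after 2020/12/23 is 2021/01/02.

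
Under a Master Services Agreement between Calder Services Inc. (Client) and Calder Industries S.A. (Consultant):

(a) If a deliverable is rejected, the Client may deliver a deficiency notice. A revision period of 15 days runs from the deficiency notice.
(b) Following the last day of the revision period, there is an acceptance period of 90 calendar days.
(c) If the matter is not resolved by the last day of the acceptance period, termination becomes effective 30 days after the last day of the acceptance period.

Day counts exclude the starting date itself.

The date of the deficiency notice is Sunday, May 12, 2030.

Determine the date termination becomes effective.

Sep 24, 2030

The last day of the revision period: 15 calendar days after May 12, 2030 is May 27, 2030.
Adding 90 calendar days to May 27, 2030 gives Aug 25, 2030, which is the last day of the acceptance period.
The date termination becomes effective: 30 calendar days after Aug 25, 2030 is Sep 24, 2030.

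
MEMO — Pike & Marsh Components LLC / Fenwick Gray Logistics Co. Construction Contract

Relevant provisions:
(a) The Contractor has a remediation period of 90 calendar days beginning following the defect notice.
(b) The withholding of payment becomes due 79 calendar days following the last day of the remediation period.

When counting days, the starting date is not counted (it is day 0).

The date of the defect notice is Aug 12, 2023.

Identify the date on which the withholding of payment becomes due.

The last day of the remediation period: 90 calendar days after Aug 12, 2023 is Nov 10, 2023.
The date on which the withholding of payment becomes due: Nov 10, 2023 + 79 days = Jan 28, 2024.

Jan 28, 2024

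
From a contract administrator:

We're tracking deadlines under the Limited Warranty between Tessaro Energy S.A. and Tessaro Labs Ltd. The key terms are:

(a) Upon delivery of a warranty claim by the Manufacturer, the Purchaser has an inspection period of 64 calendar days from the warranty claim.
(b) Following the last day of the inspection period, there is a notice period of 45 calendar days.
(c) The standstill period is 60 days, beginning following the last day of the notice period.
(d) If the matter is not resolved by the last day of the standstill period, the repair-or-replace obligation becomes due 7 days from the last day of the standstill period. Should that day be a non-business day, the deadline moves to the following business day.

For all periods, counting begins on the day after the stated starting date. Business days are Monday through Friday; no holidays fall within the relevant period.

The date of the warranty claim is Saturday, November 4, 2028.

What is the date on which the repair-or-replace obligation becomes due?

The last day of the inspection period: November 4, 2028 + 64 days = January 7, 2029.
The last day of the notice period: January 7, 2029 + 45 days = February 21, 2029.
Adding 60 calendar days to February 21, 2029 gives April 22, 2029, which is the last day of the standstill period.
The date on which the repair-or-replace obligation becomes due: 7 calendar days after April 22, 2029 is April 29, 2029. That falls on a Sunday, so it rolls to the next business day, Monday, April 30, 2029.

April 30, 2029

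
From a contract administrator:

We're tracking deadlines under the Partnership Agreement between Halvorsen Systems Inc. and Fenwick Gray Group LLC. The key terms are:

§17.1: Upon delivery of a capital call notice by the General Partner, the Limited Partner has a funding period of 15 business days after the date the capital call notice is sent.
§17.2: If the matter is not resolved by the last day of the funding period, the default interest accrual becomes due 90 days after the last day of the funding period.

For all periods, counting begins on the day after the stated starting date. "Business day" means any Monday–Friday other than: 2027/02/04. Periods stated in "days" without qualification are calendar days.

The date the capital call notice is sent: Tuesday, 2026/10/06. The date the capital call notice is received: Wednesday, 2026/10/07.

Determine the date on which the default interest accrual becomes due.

2027/01/25

The last day of the funding period: counting 15 business days from Tuesday, 2026/10/06 (Oct 7, Oct 8, Oct 9, Oct 12, …, Oct 23, Oct 26, Oct 27, skipping weekends) reaches Tuesday, 2026/10/27.
The date on which the default interest accrual becomes due: 2026/10/27 + 90 days = 2027/01/25.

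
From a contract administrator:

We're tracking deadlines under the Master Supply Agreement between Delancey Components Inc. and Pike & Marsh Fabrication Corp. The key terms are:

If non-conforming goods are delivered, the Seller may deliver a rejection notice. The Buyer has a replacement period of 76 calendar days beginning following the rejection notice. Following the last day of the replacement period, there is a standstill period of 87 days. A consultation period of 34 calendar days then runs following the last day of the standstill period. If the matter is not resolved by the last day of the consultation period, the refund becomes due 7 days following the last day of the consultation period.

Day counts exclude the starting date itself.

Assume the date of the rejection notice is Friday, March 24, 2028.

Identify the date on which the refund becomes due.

The last day of the replacement period: March 24, 2028 + 76 days = June 8, 2028.
The last day of the standstill period: June 8, 2028 + 87 days = September 3, 2028.
The last day of the consultation period: September 3, 2028 + 34 days = October 7, 2028.
Adding 7 calendar days to October 7, 2028 gives October 14, 2028, which is the date on which the refund becomes due.

October 14, 2028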